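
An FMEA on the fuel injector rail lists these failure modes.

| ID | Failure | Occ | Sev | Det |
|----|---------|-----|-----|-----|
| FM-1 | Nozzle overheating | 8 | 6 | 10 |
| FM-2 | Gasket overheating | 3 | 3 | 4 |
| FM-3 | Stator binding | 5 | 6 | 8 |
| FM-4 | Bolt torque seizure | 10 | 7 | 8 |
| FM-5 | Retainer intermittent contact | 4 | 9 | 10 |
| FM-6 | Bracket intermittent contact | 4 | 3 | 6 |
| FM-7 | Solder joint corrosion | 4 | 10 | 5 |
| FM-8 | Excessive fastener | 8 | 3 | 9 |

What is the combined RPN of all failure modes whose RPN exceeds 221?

RPN = Severity × Occurrence × Detection:
  FM-1: 6 × 8 × 10 = 480
  FM-2: 3 × 3 × 4 = 36
  FM-3: 6 × 5 × 8 = 240
  FM-4: 7 × 10 × 8 = 560
  FM-5: 9 × 4 × 10 = 360
  FM-6: 3 × 4 × 6 = 72
  FM-7: 10 × 4 × 5 = 200
  FM-8: 3 × 8 × 9 = 216
RPN > 221: FM-1 (480), FM-3 (240), FM-4 (560), FM-5 (360).
Sum: 480 + 240 + 560 + 360 = 1640.

1640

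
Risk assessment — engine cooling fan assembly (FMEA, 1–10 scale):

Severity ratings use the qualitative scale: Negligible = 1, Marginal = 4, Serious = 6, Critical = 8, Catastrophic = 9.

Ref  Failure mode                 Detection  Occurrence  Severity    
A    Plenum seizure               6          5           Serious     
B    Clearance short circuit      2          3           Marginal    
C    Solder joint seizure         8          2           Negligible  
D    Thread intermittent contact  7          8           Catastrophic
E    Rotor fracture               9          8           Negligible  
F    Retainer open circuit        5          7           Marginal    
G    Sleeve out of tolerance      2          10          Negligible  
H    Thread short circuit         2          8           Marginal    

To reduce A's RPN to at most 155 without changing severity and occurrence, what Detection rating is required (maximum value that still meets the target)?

5

A: S=6, O=5, D=6 → current RPN = 180.
Fixed product = 30. Need 30 × D ≤ 155, so D ≤ 155/30 = 5.17.
Maximum integer Detection rating = 5 (gives RPN 150; D=6 would give 180 > 155).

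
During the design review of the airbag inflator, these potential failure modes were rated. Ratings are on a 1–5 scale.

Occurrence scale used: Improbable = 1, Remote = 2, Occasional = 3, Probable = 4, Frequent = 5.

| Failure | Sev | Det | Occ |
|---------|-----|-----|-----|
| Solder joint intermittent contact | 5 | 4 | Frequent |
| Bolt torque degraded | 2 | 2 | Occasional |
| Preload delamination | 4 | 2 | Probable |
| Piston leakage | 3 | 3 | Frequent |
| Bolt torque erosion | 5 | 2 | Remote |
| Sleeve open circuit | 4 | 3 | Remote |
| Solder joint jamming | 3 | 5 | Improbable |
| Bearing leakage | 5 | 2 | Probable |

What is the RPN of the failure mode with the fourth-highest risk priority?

RPN = Severity × Occurrence × Detection:
  Solder joint intermittent contact: 5 × 5 × 4 = 100
  Bolt torque degraded: 2 × 3 × 2 = 12
  Preload delamination: 4 × 4 × 2 = 32
  Piston leakage: 3 × 5 × 3 = 45
  Bolt torque erosion: 5 × 2 × 2 = 20
  Sleeve open circuit: 4 × 2 × 3 = 24
  Solder joint jamming: 3 × 1 × 5 = 15
  Bearing leakage: 5 × 4 × 2 = 40
Sorted descending: 100, 45, 40, 32, 24, 20, 15, 12.
The fourth-highest RPN is 32 (Preload delamination).

32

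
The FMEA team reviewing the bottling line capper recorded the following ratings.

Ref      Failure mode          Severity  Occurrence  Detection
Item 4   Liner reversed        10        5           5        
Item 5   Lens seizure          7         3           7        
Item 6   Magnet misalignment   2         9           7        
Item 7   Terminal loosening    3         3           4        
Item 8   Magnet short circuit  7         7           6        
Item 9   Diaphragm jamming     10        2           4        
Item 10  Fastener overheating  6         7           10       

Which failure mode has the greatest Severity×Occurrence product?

Criticality = Severity × Occurrence:
  Item 4: 10 × 5 = 50
  Item 5: 7 × 3 = 21
  Item 6: 2 × 9 = 18
  Item 7: 3 × 3 = 9
  Item 8: 7 × 7 = 49
  Item 9: 10 × 2 = 20
  Item 10: 6 × 7 = 42
Highest criticality is 50 → Item 4.

Item 4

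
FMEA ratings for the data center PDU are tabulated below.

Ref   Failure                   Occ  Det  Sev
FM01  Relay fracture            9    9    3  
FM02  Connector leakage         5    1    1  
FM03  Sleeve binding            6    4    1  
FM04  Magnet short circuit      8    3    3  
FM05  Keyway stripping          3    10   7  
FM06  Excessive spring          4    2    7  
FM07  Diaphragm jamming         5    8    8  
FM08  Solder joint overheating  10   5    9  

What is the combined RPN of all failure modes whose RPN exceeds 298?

RPN = Severity × Occurrence × Detection:
  FM01: 3 × 9 × 9 = 243
  FM02: 1 × 5 × 1 = 5
  FM03: 1 × 6 × 4 = 24
  FM04: 3 × 8 × 3 = 72
  FM05: 7 × 3 × 10 = 210
  FM06: 7 × 4 × 2 = 56
  FM07: 8 × 5 × 8 = 320
  FM08: 9 × 10 × 5 = 450
RPN > 298: FM07 (320), FM08 (450).
Sum: 320 + 450 = 770.

770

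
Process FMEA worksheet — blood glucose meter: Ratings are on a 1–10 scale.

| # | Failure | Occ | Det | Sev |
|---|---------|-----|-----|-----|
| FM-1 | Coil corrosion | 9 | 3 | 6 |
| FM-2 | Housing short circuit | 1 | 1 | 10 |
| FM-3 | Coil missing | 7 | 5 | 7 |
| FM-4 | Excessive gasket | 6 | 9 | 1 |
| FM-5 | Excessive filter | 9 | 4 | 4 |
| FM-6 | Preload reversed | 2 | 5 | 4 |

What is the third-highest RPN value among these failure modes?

RPN = Severity × Occurrence × Detection:
  FM-1: 6 × 9 × 3 = 162
  FM-2: 10 × 1 × 1 = 10
  FM-3: 7 × 7 × 5 = 245
  FM-4: 1 × 6 × 9 = 54
  FM-5: 4 × 9 × 4 = 144
  FM-6: 4 × 2 × 5 = 40
Sorted descending: 245, 162, 144, 54, 40, 10.
The third-highest RPN is 144 (FM-5).

144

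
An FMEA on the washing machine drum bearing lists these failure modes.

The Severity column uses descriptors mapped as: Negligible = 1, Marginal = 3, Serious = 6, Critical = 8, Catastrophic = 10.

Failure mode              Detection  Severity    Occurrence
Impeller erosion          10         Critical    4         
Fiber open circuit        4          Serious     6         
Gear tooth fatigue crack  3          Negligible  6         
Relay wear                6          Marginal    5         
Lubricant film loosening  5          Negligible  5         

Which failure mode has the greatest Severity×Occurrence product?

Criticality = Severity × Occurrence:
  Impeller erosion: 8 × 4 = 32
  Fiber open circuit: 6 × 6 = 36
  Gear tooth fatigue crack: 1 × 6 = 6
  Relay wear: 3 × 5 = 15
  Lubricant film loosening: 1 × 5 = 5
Highest criticality is 36 → Fiber open circuit.

Fiber open circuit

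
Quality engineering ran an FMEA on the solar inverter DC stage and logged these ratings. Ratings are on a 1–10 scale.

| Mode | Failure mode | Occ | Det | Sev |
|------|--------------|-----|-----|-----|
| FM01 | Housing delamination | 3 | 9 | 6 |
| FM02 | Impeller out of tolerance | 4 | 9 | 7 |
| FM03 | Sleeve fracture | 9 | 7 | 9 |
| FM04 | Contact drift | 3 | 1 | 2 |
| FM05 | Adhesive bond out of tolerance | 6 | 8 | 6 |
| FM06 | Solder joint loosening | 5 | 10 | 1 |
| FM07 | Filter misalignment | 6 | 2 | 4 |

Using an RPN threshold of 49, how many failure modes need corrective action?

5

RPN = Severity × Occurrence × Detection:
  FM01: 6 × 3 × 9 = 162
  FM02: 7 × 4 × 9 = 252
  FM03: 9 × 9 × 7 = 567
  FM04: 2 × 3 × 1 = 6
  FM05: 6 × 6 × 8 = 288
  FM06: 1 × 5 × 10 = 50
  FM07: 4 × 6 × 2 = 48
Modes with RPN ≥ 49: FM01 (162), FM02 (252), FM03 (567), FM05 (288), FM06 (50) → 5.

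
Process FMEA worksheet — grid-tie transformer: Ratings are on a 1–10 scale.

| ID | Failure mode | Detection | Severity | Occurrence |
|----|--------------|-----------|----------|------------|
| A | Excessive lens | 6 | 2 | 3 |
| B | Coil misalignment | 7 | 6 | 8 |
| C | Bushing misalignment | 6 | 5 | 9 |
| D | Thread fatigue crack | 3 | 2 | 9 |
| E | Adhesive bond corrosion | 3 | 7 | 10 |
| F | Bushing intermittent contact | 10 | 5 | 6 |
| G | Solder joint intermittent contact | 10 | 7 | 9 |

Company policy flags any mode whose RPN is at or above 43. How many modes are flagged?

6

RPN = Severity × Occurrence × Detection:
  A: 2 × 3 × 6 = 36
  B: 6 × 8 × 7 = 336
  C: 5 × 9 × 6 = 270
  D: 2 × 9 × 3 = 54
  E: 7 × 10 × 3 = 210
  F: 5 × 6 × 10 = 300
  G: 7 × 9 × 10 = 630
Modes with RPN ≥ 43: B (336), C (270), D (54), E (210), F (300), G (630) → 6.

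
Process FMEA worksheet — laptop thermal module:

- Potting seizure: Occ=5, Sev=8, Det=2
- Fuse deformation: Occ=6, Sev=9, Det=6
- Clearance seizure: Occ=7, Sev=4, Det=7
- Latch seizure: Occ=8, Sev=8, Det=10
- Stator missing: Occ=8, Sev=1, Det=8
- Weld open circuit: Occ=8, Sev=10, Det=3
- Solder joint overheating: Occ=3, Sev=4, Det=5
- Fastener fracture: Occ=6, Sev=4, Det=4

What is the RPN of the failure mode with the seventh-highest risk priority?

RPN = Severity × Occurrence × Detection:
  Potting seizure: 8 × 5 × 2 = 80
  Fuse deformation: 9 × 6 × 6 = 324
  Clearance seizure: 4 × 7 × 7 = 196
  Latch seizure: 8 × 8 × 10 = 640
  Stator missing: 1 × 8 × 8 = 64
  Weld open circuit: 10 × 8 × 3 = 240
  Solder joint overheating: 4 × 3 × 5 = 60
  Fastener fracture: 4 × 6 × 4 = 96
Sorted descending: 640, 324, 240, 196, 96, 80, 64, 60.
The seventh-highest RPN is 64 (Stator missing).

64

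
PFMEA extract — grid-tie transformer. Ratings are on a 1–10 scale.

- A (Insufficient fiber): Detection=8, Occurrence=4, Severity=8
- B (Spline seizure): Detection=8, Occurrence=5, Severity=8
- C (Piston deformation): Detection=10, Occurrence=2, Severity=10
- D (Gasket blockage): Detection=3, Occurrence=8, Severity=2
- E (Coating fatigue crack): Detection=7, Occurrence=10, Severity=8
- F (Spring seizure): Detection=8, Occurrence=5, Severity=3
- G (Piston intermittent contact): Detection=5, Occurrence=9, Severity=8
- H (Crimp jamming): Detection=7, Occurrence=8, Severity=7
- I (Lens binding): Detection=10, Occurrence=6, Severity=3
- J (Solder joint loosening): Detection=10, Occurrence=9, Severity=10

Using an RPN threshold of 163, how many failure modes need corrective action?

RPN = Severity × Occurrence × Detection:
  A: 8 × 4 × 8 = 256
  B: 8 × 5 × 8 = 320
  C: 10 × 2 × 10 = 200
  D: 2 × 8 × 3 = 48
  E: 8 × 10 × 7 = 560
  F: 3 × 5 × 8 = 120
  G: 8 × 9 × 5 = 360
  H: 7 × 8 × 7 = 392
  I: 3 × 6 × 10 = 180
  J: 10 × 9 × 10 = 900
Modes with RPN ≥ 163: A (256), B (320), C (200), E (560), G (360), H (392), I (180), J (900) → 8.

8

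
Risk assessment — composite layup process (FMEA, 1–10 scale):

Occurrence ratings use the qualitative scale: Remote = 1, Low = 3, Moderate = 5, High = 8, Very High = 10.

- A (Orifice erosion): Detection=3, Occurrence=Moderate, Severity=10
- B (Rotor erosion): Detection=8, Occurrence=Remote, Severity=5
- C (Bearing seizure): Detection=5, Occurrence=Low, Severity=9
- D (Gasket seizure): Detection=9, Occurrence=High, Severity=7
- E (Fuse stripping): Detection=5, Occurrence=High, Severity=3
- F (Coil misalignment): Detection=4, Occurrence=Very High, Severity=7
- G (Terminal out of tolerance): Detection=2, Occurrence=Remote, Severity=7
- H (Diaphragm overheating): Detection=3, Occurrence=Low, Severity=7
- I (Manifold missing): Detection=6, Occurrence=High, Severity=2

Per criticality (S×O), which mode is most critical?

Criticality = Severity × Occurrence:
  A: 10 × 5 = 50
  B: 5 × 1 = 5
  C: 9 × 3 = 27
  D: 7 × 8 = 56
  E: 3 × 8 = 24
  F: 7 × 10 = 70
  G: 7 × 1 = 7
  H: 7 × 3 = 21
  I: 2 × 8 = 16
Highest criticality is 70 → F.

F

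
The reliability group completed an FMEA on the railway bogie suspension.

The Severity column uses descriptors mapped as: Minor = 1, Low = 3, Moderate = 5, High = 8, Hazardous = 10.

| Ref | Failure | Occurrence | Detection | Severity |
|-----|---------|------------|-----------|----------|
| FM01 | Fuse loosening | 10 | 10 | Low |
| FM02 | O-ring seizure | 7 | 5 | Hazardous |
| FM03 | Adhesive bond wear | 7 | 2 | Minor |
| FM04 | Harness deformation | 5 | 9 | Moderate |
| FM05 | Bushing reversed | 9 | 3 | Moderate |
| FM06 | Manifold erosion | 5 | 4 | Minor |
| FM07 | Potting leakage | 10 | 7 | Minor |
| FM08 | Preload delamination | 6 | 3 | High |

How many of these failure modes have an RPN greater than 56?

RPN = Severity × Occurrence × Detection:
  FM01: 3 × 10 × 10 = 300
  FM02: 10 × 7 × 5 = 350
  FM03: 1 × 7 × 2 = 14
  FM04: 5 × 5 × 9 = 225
  FM05: 5 × 9 × 3 = 135
  FM06: 1 × 5 × 4 = 20
  FM07: 1 × 10 × 7 = 70
  FM08: 8 × 6 × 3 = 144
Modes with RPN > 56: FM01 (300), FM02 (350), FM04 (225), FM05 (135), FM07 (70), FM08 (144) → 6.

6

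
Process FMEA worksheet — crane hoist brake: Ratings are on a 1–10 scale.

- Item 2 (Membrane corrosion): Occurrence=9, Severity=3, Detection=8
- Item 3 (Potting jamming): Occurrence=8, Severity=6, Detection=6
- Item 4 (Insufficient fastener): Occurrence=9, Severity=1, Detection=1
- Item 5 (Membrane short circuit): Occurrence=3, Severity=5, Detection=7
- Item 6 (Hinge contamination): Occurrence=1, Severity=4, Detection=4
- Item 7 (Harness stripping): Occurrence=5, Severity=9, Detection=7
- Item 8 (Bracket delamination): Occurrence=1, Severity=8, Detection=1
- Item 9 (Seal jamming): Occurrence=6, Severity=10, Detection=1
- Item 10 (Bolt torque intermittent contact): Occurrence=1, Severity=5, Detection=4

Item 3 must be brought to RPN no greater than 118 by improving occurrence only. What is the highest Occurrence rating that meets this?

3

Item 3: S=6, O=8, D=6 → current RPN = 288.
Fixed product = 36. Need 36 × O ≤ 118, so O ≤ 118/36 = 3.28.
Maximum integer Occurrence rating = 3 (gives RPN 108; O=4 would give 144 > 118).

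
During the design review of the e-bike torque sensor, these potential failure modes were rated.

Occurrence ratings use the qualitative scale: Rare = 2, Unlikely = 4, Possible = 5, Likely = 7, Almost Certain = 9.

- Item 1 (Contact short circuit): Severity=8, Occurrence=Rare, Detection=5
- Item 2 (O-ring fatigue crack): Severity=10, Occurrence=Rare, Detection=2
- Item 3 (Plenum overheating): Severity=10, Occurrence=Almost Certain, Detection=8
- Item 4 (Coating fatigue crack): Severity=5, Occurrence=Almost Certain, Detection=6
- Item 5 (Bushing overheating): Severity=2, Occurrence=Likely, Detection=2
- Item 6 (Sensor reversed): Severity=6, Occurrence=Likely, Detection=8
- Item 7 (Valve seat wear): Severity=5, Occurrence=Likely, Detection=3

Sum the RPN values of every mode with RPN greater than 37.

RPN = Severity × Occurrence × Detection:
  Item 1: 8 × 2 × 5 = 80
  Item 2: 10 × 2 × 2 = 40
  Item 3: 10 × 9 × 8 = 720
  Item 4: 5 × 9 × 6 = 270
  Item 5: 2 × 7 × 2 = 28
  Item 6: 6 × 7 × 8 = 336
  Item 7: 5 × 7 × 3 = 105
RPN > 37: Item 1 (80), Item 2 (40), Item 3 (720), Item 4 (270), Item 6 (336), Item 7 (105).
Sum: 80 + 40 + 720 + 270 + 336 + 105 = 1551.

1551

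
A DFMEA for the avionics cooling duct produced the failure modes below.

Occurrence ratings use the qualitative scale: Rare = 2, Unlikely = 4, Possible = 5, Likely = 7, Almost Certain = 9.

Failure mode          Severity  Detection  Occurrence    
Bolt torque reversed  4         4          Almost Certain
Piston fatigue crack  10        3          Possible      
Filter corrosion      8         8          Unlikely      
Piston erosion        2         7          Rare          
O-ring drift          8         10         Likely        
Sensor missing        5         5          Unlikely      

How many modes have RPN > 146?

3

RPN = Severity × Occurrence × Detection:
  Bolt torque reversed: 4 × 9 × 4 = 144
  Piston fatigue crack: 10 × 5 × 3 = 150
  Filter corrosion: 8 × 4 × 8 = 256
  Piston erosion: 2 × 2 × 7 = 28
  O-ring drift: 8 × 7 × 10 = 560
  Sensor missing: 5 × 4 × 5 = 100
Modes with RPN > 146: Piston fatigue crack (150), Filter corrosion (256), O-ring drift (560) → 3.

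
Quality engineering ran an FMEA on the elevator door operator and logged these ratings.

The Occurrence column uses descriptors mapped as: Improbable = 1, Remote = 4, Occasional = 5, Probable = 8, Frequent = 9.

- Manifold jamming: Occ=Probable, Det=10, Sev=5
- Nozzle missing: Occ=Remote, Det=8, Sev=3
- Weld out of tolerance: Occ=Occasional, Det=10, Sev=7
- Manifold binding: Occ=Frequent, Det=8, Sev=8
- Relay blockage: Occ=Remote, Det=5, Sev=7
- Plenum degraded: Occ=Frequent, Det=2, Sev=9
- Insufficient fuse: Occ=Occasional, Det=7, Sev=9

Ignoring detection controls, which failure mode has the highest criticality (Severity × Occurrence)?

Plenum degraded

Criticality = Severity × Occurrence:
  Manifold jamming: 5 × 8 = 40
  Nozzle missing: 3 × 4 = 12
  Weld out of tolerance: 7 × 5 = 35
  Manifold binding: 8 × 9 = 72
  Relay blockage: 7 × 4 = 28
  Plenum degraded: 9 × 9 = 81
  Insufficient fuse: 9 × 5 = 45
Highest criticality is 81 → Plenum degraded.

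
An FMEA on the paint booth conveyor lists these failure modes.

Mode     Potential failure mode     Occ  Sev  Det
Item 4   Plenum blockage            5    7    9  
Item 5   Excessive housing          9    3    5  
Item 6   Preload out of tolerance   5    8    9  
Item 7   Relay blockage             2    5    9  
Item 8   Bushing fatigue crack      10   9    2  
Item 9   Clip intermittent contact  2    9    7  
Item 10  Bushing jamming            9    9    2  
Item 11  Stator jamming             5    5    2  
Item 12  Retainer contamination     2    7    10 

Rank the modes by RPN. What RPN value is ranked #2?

315

RPN = Severity × Occurrence × Detection:
  Item 4: 7 × 5 × 9 = 315
  Item 5: 3 × 9 × 5 = 135
  Item 6: 8 × 5 × 9 = 360
  Item 7: 5 × 2 × 9 = 90
  Item 8: 9 × 10 × 2 = 180
  Item 9: 9 × 2 × 7 = 126
  Item 10: 9 × 9 × 2 = 162
  Item 11: 5 × 5 × 2 = 50
  Item 12: 7 × 2 × 10 = 140
Sorted descending: 360, 315, 180, 162, 140, 135, 126, 90, 50.
The second-highest RPN is 315 (Item 4).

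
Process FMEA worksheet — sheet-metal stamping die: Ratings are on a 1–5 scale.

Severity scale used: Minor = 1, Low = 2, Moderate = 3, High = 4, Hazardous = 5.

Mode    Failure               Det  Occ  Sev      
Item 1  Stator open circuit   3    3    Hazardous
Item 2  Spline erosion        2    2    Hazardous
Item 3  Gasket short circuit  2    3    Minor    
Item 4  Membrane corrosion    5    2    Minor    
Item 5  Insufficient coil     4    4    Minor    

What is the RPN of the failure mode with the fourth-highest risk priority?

10

RPN = Severity × Occurrence × Detection:
  Item 1: 5 × 3 × 3 = 45
  Item 2: 5 × 2 × 2 = 20
  Item 3: 1 × 3 × 2 = 6
  Item 4: 1 × 2 × 5 = 10
  Item 5: 1 × 4 × 4 = 16
Sorted descending: 45, 20, 16, 10, 6.
The fourth-highest RPN is 10 (Item 4).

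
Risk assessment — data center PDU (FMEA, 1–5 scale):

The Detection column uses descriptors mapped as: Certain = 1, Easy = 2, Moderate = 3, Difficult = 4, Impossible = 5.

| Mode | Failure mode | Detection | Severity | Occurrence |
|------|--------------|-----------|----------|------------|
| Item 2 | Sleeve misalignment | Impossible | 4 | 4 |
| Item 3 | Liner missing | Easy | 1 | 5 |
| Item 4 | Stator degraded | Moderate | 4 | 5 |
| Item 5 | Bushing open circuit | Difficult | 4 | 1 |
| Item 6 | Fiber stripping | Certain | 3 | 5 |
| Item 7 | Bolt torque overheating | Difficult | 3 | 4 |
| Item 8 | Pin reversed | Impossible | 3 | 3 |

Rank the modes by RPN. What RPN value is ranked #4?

45

RPN = Severity × Occurrence × Detection:
  Item 2: 4 × 4 × 5 = 80
  Item 3: 1 × 5 × 2 = 10
  Item 4: 4 × 5 × 3 = 60
  Item 5: 4 × 1 × 4 = 16
  Item 6: 3 × 5 × 1 = 15
  Item 7: 3 × 4 × 4 = 48
  Item 8: 3 × 3 × 5 = 45
Sorted descending: 80, 60, 48, 45, 16, 15, 10.
The fourth-highest RPN is 45 (Item 8).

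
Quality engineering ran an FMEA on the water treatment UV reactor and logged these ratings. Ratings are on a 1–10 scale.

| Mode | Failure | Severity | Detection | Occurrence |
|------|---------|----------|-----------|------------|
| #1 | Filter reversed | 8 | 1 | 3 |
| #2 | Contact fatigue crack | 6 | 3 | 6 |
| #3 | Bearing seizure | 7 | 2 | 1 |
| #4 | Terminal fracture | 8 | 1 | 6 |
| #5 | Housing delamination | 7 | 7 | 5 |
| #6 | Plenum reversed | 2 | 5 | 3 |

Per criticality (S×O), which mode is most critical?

#4

Criticality = Severity × Occurrence:
  #1: 8 × 3 = 24
  #2: 6 × 6 = 36
  #3: 7 × 1 = 7
  #4: 8 × 6 = 48
  #5: 7 × 5 = 35
  #6: 2 × 3 = 6
Highest criticality is 48 → #4.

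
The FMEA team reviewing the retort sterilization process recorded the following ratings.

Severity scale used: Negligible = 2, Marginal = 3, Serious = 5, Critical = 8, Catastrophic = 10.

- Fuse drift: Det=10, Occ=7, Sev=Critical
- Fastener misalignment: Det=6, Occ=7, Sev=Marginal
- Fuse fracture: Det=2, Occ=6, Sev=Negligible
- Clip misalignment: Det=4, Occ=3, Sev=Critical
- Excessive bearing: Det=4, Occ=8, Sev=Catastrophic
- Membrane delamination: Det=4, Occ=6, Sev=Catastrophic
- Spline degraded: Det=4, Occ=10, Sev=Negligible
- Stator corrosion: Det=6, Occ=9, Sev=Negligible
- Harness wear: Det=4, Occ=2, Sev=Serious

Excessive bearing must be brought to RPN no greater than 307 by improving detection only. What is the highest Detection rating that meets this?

Excessive bearing: S=10, O=8, D=4 → current RPN = 320.
Fixed product = 80. Need 80 × D ≤ 307, so D ≤ 307/80 = 3.84.
Maximum integer Detection rating = 3 (gives RPN 240; D=4 would give 320 > 307).

3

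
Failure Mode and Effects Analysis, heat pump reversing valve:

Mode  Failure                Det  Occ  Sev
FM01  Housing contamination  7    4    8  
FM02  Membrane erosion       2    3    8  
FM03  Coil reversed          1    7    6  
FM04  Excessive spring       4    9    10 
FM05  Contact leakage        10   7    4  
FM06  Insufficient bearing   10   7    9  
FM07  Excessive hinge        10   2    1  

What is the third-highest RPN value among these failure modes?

280

RPN = Severity × Occurrence × Detection:
  FM01: 8 × 4 × 7 = 224
  FM02: 8 × 3 × 2 = 48
  FM03: 6 × 7 × 1 = 42
  FM04: 10 × 9 × 4 = 360
  FM05: 4 × 7 × 10 = 280
  FM06: 9 × 7 × 10 = 630
  FM07: 1 × 2 × 10 = 20
Sorted descending: 630, 360, 280, 224, 48, 42, 20.
The third-highest RPN is 280 (FM05).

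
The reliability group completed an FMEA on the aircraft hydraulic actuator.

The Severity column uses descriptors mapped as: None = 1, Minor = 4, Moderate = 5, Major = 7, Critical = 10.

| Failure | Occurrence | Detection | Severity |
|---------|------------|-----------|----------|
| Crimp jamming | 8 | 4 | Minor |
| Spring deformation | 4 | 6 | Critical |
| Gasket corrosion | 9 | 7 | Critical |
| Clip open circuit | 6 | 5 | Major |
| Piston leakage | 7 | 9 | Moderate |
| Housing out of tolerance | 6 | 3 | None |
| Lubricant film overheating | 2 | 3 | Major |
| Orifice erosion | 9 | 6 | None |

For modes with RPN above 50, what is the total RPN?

RPN = Severity × Occurrence × Detection:
  Crimp jamming: 4 × 8 × 4 = 128
  Spring deformation: 10 × 4 × 6 = 240
  Gasket corrosion: 10 × 9 × 7 = 630
  Clip open circuit: 7 × 6 × 5 = 210
  Piston leakage: 5 × 7 × 9 = 315
  Housing out of tolerance: 1 × 6 × 3 = 18
  Lubricant film overheating: 7 × 2 × 3 = 42
  Orifice erosion: 1 × 9 × 6 = 54
RPN > 50: Crimp jamming (128), Spring deformation (240), Gasket corrosion (630), Clip open circuit (210), Piston leakage (315), Orifice erosion (54).
Sum: 128 + 240 + 630 + 210 + 315 + 54 = 1577.

1577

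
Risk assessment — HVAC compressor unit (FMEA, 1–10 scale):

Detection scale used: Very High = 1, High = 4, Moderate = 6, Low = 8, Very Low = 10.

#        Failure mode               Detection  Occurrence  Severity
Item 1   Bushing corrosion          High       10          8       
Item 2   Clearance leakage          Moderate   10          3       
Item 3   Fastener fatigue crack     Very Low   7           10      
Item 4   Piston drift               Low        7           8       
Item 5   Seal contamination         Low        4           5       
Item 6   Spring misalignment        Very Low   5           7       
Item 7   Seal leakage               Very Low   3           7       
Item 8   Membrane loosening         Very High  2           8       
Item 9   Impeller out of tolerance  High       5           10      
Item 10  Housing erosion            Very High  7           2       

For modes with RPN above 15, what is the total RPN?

RPN = Severity × Occurrence × Detection:
  Item 1: 8 × 10 × 4 = 320
  Item 2: 3 × 10 × 6 = 180
  Item 3: 10 × 7 × 10 = 700
  Item 4: 8 × 7 × 8 = 448
  Item 5: 5 × 4 × 8 = 160
  Item 6: 7 × 5 × 10 = 350
  Item 7: 7 × 3 × 10 = 210
  Item 8: 8 × 2 × 1 = 16
  Item 9: 10 × 5 × 4 = 200
  Item 10: 2 × 7 × 1 = 14
RPN > 15: Item 1 (320), Item 2 (180), Item 3 (700), Item 4 (448), Item 5 (160), Item 6 (350), Item 7 (210), Item 8 (16), Item 9 (200).
Sum: 320 + 180 + 700 + 448 + 160 + 350 + 210 + 16 + 200 = 2584.

2584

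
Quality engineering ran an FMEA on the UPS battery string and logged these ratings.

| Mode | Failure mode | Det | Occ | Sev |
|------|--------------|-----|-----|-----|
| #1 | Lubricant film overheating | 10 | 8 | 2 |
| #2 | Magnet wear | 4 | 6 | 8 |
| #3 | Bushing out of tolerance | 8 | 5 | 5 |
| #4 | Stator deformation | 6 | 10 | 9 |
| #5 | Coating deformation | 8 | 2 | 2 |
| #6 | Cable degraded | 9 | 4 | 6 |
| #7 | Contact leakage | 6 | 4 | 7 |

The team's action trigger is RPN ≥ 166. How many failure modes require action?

5

RPN = Severity × Occurrence × Detection:
  #1: 2 × 8 × 10 = 160
  #2: 8 × 6 × 4 = 192
  #3: 5 × 5 × 8 = 200
  #4: 9 × 10 × 6 = 540
  #5: 2 × 2 × 8 = 32
  #6: 6 × 4 × 9 = 216
  #7: 7 × 4 × 6 = 168
Modes with RPN ≥ 166: #2 (192), #3 (200), #4 (540), #6 (216), #7 (168) → 5.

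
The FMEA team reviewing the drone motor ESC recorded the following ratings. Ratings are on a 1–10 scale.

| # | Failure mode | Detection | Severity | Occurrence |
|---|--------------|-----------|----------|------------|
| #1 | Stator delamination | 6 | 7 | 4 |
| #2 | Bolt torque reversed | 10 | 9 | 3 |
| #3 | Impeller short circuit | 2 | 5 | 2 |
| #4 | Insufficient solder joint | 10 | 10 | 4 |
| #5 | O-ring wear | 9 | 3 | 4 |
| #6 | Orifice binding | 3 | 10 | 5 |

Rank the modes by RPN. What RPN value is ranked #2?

RPN = Severity × Occurrence × Detection:
  #1: 7 × 4 × 6 = 168
  #2: 9 × 3 × 10 = 270
  #3: 5 × 2 × 2 = 20
  #4: 10 × 4 × 10 = 400
  #5: 3 × 4 × 9 = 108
  #6: 10 × 5 × 3 = 150
Sorted descending: 400, 270, 168, 150, 108, 20.
The second-highest RPN is 270 (#2).

270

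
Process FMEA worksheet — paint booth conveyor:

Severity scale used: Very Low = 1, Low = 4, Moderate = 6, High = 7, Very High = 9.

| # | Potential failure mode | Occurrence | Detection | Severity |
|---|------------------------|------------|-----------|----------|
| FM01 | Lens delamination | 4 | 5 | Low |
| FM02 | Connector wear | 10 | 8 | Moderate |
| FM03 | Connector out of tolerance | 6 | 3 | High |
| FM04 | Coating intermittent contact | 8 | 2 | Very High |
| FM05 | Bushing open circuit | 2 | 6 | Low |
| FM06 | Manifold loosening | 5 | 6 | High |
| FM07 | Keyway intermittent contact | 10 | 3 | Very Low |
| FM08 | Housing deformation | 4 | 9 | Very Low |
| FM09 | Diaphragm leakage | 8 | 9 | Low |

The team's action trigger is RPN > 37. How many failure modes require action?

7

RPN = Severity × Occurrence × Detection:
  FM01: 4 × 4 × 5 = 80
  FM02: 6 × 10 × 8 = 480
  FM03: 7 × 6 × 3 = 126
  FM04: 9 × 8 × 2 = 144
  FM05: 4 × 2 × 6 = 48
  FM06: 7 × 5 × 6 = 210
  FM07: 1 × 10 × 3 = 30
  FM08: 1 × 4 × 9 = 36
  FM09: 4 × 8 × 9 = 288
Modes with RPN > 37: FM01 (80), FM02 (480), FM03 (126), FM04 (144), FM05 (48), FM06 (210), FM09 (288) → 7.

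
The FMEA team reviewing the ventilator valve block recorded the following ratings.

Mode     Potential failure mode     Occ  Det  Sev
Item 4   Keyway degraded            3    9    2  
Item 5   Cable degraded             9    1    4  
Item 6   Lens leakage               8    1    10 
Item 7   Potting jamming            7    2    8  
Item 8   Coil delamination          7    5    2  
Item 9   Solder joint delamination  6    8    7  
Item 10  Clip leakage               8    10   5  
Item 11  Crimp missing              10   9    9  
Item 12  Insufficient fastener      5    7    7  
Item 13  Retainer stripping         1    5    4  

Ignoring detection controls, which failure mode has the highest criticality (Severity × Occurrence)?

Criticality = Severity × Occurrence:
  Item 4: 2 × 3 = 6
  Item 5: 4 × 9 = 36
  Item 6: 10 × 8 = 80
  Item 7: 8 × 7 = 56
  Item 8: 2 × 7 = 14
  Item 9: 7 × 6 = 42
  Item 10: 5 × 8 = 40
  Item 11: 9 × 10 = 90
  Item 12: 7 × 5 = 35
  Item 13: 4 × 1 = 4
Highest criticality is 90 → Item 11.

Item 11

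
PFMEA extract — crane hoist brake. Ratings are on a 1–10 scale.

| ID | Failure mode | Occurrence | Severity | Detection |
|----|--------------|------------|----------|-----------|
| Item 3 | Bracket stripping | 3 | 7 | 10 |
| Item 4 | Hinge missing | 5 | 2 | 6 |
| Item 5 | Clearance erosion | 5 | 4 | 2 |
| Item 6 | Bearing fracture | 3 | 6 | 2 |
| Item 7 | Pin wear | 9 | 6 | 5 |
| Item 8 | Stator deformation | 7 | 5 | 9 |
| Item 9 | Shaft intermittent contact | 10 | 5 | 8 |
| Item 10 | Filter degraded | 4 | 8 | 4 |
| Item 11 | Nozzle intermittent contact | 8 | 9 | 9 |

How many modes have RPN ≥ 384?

2

RPN = Severity × Occurrence × Detection:
  Item 3: 7 × 3 × 10 = 210
  Item 4: 2 × 5 × 6 = 60
  Item 5: 4 × 5 × 2 = 40
  Item 6: 6 × 3 × 2 = 36
  Item 7: 6 × 9 × 5 = 270
  Item 8: 5 × 7 × 9 = 315
  Item 9: 5 × 10 × 8 = 400
  Item 10: 8 × 4 × 4 = 128
  Item 11: 9 × 8 × 9 = 648
Modes with RPN ≥ 384: Item 9 (400), Item 11 (648) → 2.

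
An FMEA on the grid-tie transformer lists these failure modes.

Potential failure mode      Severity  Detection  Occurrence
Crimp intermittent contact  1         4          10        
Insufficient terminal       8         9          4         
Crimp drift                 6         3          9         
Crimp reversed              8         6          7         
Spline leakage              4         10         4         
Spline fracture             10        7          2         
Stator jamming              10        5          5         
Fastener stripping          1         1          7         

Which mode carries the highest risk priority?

RPN = Severity × Occurrence × Detection:
  Crimp intermittent contact: 1 × 10 × 4 = 40
  Insufficient terminal: 8 × 4 × 9 = 288
  Crimp drift: 6 × 9 × 3 = 162
  Crimp reversed: 8 × 7 × 6 = 336
  Spline leakage: 4 × 4 × 10 = 160
  Spline fracture: 10 × 2 × 7 = 140
  Stator jamming: 10 × 5 × 5 = 250
  Fastener stripping: 1 × 7 × 1 = 7
Highest RPN is 336 → Crimp reversed.

Crimp reversed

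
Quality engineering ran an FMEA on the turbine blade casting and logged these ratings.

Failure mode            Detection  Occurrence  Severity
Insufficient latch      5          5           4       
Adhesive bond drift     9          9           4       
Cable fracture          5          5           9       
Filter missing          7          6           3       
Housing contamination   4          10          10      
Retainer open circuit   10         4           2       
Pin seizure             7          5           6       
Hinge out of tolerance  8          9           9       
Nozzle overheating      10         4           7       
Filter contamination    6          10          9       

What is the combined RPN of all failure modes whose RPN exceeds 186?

RPN = Severity × Occurrence × Detection:
  Insufficient latch: 4 × 5 × 5 = 100
  Adhesive bond drift: 4 × 9 × 9 = 324
  Cable fracture: 9 × 5 × 5 = 225
  Filter missing: 3 × 6 × 7 = 126
  Housing contamination: 10 × 10 × 4 = 400
  Retainer open circuit: 2 × 4 × 10 = 80
  Pin seizure: 6 × 5 × 7 = 210
  Hinge out of tolerance: 9 × 9 × 8 = 648
  Nozzle overheating: 7 × 4 × 10 = 280
  Filter contamination: 9 × 10 × 6 = 540
RPN > 186: Adhesive bond drift (324), Cable fracture (225), Housing contamination (400), Pin seizure (210), Hinge out of tolerance (648), Nozzle overheating (280), Filter contamination (540).
Sum: 324 + 225 + 400 + 210 + 648 + 280 + 540 = 2627.

2627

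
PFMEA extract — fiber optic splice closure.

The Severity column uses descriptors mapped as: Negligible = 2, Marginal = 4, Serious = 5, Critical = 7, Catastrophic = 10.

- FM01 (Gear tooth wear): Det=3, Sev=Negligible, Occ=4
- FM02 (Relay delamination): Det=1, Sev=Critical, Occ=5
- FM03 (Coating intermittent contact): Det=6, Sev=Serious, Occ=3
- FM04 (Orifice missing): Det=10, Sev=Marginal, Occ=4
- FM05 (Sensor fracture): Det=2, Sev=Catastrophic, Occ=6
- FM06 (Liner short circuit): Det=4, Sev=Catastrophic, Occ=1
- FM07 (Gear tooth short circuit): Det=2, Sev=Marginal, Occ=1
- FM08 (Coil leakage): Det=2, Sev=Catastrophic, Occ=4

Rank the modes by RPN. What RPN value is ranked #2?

RPN = Severity × Occurrence × Detection:
  FM01: 2 × 4 × 3 = 24
  FM02: 7 × 5 × 1 = 35
  FM03: 5 × 3 × 6 = 90
  FM04: 4 × 4 × 10 = 160
  FM05: 10 × 6 × 2 = 120
  FM06: 10 × 1 × 4 = 40
  FM07: 4 × 1 × 2 = 8
  FM08: 10 × 4 × 2 = 80
Sorted descending: 160, 120, 90, 80, 40, 35, 24, 8.
The second-highest RPN is 120 (FM05).

120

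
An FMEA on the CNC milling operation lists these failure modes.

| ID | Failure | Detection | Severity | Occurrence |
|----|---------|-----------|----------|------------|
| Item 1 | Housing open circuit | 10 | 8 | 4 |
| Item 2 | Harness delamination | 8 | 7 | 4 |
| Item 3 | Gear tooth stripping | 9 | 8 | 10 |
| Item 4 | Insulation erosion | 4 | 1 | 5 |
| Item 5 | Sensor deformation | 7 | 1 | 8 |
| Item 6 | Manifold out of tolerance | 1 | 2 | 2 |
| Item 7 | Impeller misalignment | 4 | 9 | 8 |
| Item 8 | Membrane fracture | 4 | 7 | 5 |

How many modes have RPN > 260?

RPN = Severity × Occurrence × Detection:
  Item 1: 8 × 4 × 10 = 320
  Item 2: 7 × 4 × 8 = 224
  Item 3: 8 × 10 × 9 = 720
  Item 4: 1 × 5 × 4 = 20
  Item 5: 1 × 8 × 7 = 56
  Item 6: 2 × 2 × 1 = 4
  Item 7: 9 × 8 × 4 = 288
  Item 8: 7 × 5 × 4 = 140
Modes with RPN > 260: Item 1 (320), Item 3 (720), Item 7 (288) → 3.

3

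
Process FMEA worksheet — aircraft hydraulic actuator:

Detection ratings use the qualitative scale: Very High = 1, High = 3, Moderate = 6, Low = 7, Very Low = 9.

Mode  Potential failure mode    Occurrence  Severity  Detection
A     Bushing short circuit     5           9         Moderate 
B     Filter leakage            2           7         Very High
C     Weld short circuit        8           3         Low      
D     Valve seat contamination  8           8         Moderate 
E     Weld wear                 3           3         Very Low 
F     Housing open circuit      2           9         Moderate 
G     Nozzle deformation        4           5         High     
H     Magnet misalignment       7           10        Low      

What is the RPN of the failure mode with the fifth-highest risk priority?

RPN = Severity × Occurrence × Detection:
  A: 9 × 5 × 6 = 270
  B: 7 × 2 × 1 = 14
  C: 3 × 8 × 7 = 168
  D: 8 × 8 × 6 = 384
  E: 3 × 3 × 9 = 81
  F: 9 × 2 × 6 = 108
  G: 5 × 4 × 3 = 60
  H: 10 × 7 × 7 = 490
Sorted descending: 490, 384, 270, 168, 108, 81, 60, 14.
The fifth-highest RPN is 108 (F).

108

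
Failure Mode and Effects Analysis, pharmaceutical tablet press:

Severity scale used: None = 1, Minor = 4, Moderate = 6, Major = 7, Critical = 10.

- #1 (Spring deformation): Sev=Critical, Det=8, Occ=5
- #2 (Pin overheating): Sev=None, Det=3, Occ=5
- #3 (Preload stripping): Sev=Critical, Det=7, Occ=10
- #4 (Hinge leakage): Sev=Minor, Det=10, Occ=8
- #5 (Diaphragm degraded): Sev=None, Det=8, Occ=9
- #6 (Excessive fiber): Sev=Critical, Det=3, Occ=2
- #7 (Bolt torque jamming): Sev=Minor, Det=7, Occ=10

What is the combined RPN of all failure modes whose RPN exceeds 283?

1420

RPN = Severity × Occurrence × Detection:
  #1: 10 × 5 × 8 = 400
  #2: 1 × 5 × 3 = 15
  #3: 10 × 10 × 7 = 700
  #4: 4 × 8 × 10 = 320
  #5: 1 × 9 × 8 = 72
  #6: 10 × 2 × 3 = 60
  #7: 4 × 10 × 7 = 280
RPN > 283: #1 (400), #3 (700), #4 (320).
Sum: 400 + 700 + 320 = 1420.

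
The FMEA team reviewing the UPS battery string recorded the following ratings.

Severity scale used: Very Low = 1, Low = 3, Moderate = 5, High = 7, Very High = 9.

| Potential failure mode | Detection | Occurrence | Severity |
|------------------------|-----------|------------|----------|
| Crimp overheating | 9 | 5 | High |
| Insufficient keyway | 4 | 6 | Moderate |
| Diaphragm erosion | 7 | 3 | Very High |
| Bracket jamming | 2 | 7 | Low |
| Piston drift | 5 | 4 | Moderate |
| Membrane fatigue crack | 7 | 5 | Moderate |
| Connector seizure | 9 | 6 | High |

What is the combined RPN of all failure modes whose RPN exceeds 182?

882

RPN = Severity × Occurrence × Detection:
  Crimp overheating: 7 × 5 × 9 = 315
  Insufficient keyway: 5 × 6 × 4 = 120
  Diaphragm erosion: 9 × 3 × 7 = 189
  Bracket jamming: 3 × 7 × 2 = 42
  Piston drift: 5 × 4 × 5 = 100
  Membrane fatigue crack: 5 × 5 × 7 = 175
  Connector seizure: 7 × 6 × 9 = 378
RPN > 182: Crimp overheating (315), Diaphragm erosion (189), Connector seizure (378).
Sum: 315 + 189 + 378 = 882.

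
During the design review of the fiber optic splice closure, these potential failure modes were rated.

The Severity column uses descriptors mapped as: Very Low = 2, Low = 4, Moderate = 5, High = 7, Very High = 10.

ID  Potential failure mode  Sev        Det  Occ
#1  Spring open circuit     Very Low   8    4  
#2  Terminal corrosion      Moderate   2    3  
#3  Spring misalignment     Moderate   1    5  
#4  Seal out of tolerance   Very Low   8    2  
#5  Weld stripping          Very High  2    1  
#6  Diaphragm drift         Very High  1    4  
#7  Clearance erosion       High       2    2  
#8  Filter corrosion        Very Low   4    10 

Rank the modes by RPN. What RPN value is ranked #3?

40

RPN = Severity × Occurrence × Detection:
  #1: 2 × 4 × 8 = 64
  #2: 5 × 3 × 2 = 30
  #3: 5 × 5 × 1 = 25
  #4: 2 × 2 × 8 = 32
  #5: 10 × 1 × 2 = 20
  #6: 10 × 4 × 1 = 40
  #7: 7 × 2 × 2 = 28
  #8: 2 × 10 × 4 = 80
Sorted descending: 80, 64, 40, 32, 30, 28, 25, 20.
The third-highest RPN is 40 (#6).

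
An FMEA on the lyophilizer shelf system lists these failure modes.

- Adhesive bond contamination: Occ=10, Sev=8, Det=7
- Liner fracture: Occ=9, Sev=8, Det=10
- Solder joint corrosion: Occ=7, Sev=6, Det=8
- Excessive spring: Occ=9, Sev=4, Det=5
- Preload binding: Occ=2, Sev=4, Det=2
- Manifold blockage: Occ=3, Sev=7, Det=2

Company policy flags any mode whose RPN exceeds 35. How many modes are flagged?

RPN = Severity × Occurrence × Detection:
  Adhesive bond contamination: 8 × 10 × 7 = 560
  Liner fracture: 8 × 9 × 10 = 720
  Solder joint corrosion: 6 × 7 × 8 = 336
  Excessive spring: 4 × 9 × 5 = 180
  Preload binding: 4 × 2 × 2 = 16
  Manifold blockage: 7 × 3 × 2 = 42
Modes with RPN > 35: Adhesive bond contamination (560), Liner fracture (720), Solder joint corrosion (336), Excessive spring (180), Manifold blockage (42) → 5.

5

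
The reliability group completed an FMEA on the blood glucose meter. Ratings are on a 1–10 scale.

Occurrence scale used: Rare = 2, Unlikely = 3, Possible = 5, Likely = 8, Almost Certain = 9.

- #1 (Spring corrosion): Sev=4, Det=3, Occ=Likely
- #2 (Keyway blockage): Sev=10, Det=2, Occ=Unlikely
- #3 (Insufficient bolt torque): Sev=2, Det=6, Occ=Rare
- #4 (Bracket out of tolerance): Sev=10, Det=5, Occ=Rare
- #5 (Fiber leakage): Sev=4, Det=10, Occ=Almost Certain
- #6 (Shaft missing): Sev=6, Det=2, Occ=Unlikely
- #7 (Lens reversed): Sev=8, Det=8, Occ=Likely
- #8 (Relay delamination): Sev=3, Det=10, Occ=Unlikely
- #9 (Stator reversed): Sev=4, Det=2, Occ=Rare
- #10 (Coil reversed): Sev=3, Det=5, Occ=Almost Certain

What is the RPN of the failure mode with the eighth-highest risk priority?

36

RPN = Severity × Occurrence × Detection:
  #1: 4 × 8 × 3 = 96
  #2: 10 × 3 × 2 = 60
  #3: 2 × 2 × 6 = 24
  #4: 10 × 2 × 5 = 100
  #5: 4 × 9 × 10 = 360
  #6: 6 × 3 × 2 = 36
  #7: 8 × 8 × 8 = 512
  #8: 3 × 3 × 10 = 90
  #9: 4 × 2 × 2 = 16
  #10: 3 × 9 × 5 = 135
Sorted descending: 512, 360, 135, 100, 96, 90, 60, 36, 24, 16.
The eighth-highest RPN is 36 (#6).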